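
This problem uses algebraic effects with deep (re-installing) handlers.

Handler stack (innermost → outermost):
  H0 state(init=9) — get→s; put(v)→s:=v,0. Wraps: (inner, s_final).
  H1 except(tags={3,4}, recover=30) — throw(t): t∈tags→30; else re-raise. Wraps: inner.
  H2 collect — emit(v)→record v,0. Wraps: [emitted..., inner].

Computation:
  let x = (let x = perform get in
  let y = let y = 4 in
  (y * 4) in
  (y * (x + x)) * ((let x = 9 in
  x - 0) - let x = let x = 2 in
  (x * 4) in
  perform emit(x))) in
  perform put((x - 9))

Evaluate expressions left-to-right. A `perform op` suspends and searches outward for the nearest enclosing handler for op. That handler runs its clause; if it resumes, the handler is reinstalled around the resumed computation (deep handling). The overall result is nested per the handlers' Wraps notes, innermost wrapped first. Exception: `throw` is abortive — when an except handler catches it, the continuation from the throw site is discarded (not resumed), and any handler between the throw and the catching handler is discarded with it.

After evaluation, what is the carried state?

Answer: 2583

Step-by-step:
get @ H0 ⇒ 9
emit(8) @ H2 ⇒ out+=8
put(2583) @ H0 ⇒ s:=2583
H0 returns (0, 2583)
H1 returns (0, 2583)
H2 returns [8, (0, 2583)]
= [8, (0, 2583)]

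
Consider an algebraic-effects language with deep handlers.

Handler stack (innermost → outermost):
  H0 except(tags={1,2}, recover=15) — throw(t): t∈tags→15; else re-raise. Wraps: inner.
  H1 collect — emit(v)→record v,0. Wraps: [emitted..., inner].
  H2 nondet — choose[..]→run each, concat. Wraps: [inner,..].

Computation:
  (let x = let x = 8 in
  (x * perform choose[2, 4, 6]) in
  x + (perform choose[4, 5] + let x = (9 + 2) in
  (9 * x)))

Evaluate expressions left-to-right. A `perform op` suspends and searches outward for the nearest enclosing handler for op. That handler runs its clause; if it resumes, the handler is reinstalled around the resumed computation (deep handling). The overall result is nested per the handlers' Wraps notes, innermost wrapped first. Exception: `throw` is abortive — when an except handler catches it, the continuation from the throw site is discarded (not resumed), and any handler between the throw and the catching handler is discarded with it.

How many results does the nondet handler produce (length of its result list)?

Step-by-step:
choose[2, 4, 6] @ H2
  branch[0] choose=2:
    choose[4, 5] @ H2
      branch[0] choose=4:
        H0 returns 119
        H1 returns [119]
        H2 returns [[119]]
      branch[1] choose=5:
        H0 returns 120
        H1 returns [120]
        H2 returns [[120]]
  branch[1] choose=4:
    choose[4, 5] @ H2
      branch[0] choose=4:
        H0 returns 135
        H1 returns [135]
        H2 returns [[135]]
      branch[1] choose=5:
        H0 returns 136
        H1 returns [136]
        H2 returns [[136]]
  branch[2] choose=6:
    choose[4, 5] @ H2
      branch[0] choose=4:
        H0 returns 151
        H1 returns [151]
        H2 returns [[151]]
      branch[1] choose=5:
        H0 returns 152
        H1 returns [152]
        H2 returns [[152]]
= [[119], [120], [135], [136], [151], [152]]

Answer: 6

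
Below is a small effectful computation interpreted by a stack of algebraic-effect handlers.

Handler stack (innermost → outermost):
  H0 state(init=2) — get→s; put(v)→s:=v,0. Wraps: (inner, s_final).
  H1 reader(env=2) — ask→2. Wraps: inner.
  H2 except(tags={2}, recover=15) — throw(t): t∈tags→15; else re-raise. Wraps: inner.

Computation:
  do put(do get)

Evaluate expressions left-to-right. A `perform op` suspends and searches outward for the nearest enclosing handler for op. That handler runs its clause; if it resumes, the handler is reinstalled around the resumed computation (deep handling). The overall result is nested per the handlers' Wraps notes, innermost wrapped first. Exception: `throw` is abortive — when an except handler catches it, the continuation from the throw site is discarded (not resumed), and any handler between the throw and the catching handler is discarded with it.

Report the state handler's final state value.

Answer: 2

Working:
get @ H0 ⇒ 2
put(2) @ H0 ⇒ s:=2
H0 returns (0, 2)
H1 returns (0, 2)
H2 returns (0, 2)
= (0, 2)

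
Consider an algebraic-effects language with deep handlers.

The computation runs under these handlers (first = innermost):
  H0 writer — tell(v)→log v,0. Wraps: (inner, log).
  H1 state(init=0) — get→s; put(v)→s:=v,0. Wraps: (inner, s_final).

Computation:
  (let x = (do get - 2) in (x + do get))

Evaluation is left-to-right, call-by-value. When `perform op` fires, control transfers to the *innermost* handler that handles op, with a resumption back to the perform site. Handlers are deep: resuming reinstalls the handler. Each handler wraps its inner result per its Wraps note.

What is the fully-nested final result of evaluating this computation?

Working:
get @ H1 ⇒ 0
get @ H1 ⇒ 0
H0 returns (-2, ())
H1 returns ((-2, ()), 0)
= ((-2, ()), 0)

Answer: ((-2, ()), 0)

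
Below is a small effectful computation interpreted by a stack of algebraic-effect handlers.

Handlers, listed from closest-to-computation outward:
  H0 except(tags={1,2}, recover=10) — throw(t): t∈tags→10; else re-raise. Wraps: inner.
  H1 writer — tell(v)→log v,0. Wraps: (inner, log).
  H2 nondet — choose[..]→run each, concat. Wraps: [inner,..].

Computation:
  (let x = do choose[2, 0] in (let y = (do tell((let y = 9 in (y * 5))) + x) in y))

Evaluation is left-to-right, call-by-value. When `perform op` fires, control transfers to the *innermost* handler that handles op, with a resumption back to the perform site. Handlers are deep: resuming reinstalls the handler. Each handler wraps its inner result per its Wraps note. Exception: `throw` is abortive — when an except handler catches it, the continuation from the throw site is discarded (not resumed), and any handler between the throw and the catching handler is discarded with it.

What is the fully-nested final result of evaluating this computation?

Step-by-step:
choose[2, 0] @ H2
  branch[0] choose=2:
    tell(45) @ H1 ⇒ log+=45
    H0 returns 2
    H1 returns (2, (45))
    H2 returns [(2, (45))]
  branch[1] choose=0:
    tell(45) @ H1 ⇒ log+=45
    H0 returns 0
    H1 returns (0, (45))
    H2 returns [(0, (45))]
= [(2, (45)), (0, (45))]

Answer: [(2, (45)), (0, (45))]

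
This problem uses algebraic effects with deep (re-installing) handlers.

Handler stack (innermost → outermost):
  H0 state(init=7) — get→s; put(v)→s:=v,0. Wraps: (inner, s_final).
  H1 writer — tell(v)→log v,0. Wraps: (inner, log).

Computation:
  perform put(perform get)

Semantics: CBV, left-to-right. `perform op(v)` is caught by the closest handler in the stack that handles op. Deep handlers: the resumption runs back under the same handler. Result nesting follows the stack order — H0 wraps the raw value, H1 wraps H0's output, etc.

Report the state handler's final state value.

Working:
get @ H0 ⇒ 7
put(7) @ H0 ⇒ s:=7
H0 returns (0, 7)
H1 returns ((0, 7), ())
= ((0, 7), ())

Answer: 7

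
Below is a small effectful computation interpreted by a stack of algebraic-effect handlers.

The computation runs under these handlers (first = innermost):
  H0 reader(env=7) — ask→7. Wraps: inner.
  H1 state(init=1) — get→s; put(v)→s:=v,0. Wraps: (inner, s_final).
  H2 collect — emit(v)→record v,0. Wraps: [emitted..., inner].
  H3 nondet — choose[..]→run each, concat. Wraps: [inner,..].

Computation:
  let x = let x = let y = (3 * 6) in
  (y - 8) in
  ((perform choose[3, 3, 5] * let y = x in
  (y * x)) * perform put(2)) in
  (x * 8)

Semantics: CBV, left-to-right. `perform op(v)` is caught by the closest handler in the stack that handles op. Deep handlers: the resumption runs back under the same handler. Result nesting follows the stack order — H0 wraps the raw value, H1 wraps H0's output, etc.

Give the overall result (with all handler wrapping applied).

Step-by-step:
choose[3, 3, 5] @ H3
  branch[0] choose=3:
    put(2) @ H1 ⇒ s:=2
    H0 returns 0
    H1 returns (0, 2)
    H2 returns [(0, 2)]
    H3 returns [[(0, 2)]]
  branch[1] choose=3:
    put(2) @ H1 ⇒ s:=2
    H0 returns 0
    H1 returns (0, 2)
    H2 returns [(0, 2)]
    H3 returns [[(0, 2)]]
  branch[2] choose=5:
    put(2) @ H1 ⇒ s:=2
    H0 returns 0
    H1 returns (0, 2)
    H2 returns [(0, 2)]
    H3 returns [[(0, 2)]]
= [[(0, 2)], [(0, 2)], [(0, 2)]]

Answer: [[(0, 2)], [(0, 2)], [(0, 2)]]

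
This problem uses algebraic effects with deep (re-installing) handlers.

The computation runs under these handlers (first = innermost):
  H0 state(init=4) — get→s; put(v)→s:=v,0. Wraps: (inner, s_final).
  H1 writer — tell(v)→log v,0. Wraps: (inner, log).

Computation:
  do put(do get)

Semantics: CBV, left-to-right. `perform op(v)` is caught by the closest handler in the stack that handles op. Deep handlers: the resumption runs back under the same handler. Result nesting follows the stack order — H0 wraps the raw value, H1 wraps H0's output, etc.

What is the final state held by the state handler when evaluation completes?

Working:
get @ H0 ⇒ 4
put(4) @ H0 ⇒ s:=4
H0 returns (0, 4)
H1 returns ((0, 4), ())
= ((0, 4), ())

Answer: 4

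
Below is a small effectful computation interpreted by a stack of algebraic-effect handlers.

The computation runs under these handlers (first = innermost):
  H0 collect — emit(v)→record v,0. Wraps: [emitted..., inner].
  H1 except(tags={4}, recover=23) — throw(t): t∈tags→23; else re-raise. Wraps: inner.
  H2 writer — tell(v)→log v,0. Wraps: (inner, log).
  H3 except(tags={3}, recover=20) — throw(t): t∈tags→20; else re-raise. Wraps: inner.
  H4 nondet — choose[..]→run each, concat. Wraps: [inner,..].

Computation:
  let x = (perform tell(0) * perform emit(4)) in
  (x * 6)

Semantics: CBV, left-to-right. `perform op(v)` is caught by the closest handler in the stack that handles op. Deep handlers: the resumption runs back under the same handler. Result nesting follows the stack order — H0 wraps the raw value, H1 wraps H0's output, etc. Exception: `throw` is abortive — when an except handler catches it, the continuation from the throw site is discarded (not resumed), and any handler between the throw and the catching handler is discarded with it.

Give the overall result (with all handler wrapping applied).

Evaluation trace:
tell(0) @ H2 ⇒ log+=0
emit(4) @ H0 ⇒ out+=4
H0 returns [4, 0]
H1 returns [4, 0]
H2 returns ([4, 0], (0))
H3 returns ([4, 0], (0))
H4 returns [([4, 0], (0))]
= [([4, 0], (0))]

Answer: [([4, 0], (0))]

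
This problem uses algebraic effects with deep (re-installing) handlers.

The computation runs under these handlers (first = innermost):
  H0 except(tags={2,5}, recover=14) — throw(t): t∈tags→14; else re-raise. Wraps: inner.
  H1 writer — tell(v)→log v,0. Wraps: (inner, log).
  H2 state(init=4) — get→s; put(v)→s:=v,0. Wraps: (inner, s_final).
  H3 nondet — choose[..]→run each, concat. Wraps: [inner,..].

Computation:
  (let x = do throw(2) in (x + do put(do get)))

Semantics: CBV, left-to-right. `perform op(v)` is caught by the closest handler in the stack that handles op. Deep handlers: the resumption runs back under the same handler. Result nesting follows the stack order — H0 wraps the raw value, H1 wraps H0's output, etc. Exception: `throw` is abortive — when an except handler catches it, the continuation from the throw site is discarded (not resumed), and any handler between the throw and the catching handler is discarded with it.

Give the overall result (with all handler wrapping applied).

Working:
throw(2) @ H0 caught ⇒ 14
H1 returns (14, ())
H2 returns ((14, ()), 4)
H3 returns [((14, ()), 4)]
= [((14, ()), 4)]

Answer: [((14, ()), 4)]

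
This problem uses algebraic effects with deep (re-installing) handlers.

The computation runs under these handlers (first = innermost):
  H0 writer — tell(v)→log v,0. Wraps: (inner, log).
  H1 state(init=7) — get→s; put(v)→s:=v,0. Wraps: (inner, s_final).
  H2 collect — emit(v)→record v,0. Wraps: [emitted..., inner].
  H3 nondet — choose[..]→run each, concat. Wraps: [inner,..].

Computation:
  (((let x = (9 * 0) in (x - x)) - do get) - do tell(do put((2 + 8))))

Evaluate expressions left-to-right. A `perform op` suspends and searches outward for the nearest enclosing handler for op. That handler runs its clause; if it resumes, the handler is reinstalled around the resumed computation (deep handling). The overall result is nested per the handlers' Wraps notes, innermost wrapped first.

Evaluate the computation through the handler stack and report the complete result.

Answer: [[((-7, (0)), 10)]]

Evaluation trace:
get @ H1 ⇒ 7
put(10) @ H1 ⇒ s:=10
tell(0) @ H0 ⇒ log+=0
H0 returns (-7, (0))
H1 returns ((-7, (0)), 10)
H2 returns [((-7, (0)), 10)]
H3 returns [[((-7, (0)), 10)]]
= [[((-7, (0)), 10)]]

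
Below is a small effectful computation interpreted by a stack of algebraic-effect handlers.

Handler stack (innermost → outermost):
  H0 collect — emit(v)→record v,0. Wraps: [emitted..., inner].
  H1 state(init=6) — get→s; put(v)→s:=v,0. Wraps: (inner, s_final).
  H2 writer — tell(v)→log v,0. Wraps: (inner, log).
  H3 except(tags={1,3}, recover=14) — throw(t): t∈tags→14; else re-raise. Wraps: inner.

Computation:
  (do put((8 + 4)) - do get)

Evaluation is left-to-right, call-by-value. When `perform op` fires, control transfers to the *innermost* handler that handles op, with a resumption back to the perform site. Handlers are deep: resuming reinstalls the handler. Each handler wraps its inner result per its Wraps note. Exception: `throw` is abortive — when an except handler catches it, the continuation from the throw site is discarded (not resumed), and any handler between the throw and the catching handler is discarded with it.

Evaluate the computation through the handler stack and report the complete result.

Working:
put(12) @ H1 ⇒ s:=12
get @ H1 ⇒ 12
H0 returns [-12]
H1 returns ([-12], 12)
H2 returns (([-12], 12), ())
H3 returns (([-12], 12), ())
= (([-12], 12), ())

Answer: (([-12], 12), ())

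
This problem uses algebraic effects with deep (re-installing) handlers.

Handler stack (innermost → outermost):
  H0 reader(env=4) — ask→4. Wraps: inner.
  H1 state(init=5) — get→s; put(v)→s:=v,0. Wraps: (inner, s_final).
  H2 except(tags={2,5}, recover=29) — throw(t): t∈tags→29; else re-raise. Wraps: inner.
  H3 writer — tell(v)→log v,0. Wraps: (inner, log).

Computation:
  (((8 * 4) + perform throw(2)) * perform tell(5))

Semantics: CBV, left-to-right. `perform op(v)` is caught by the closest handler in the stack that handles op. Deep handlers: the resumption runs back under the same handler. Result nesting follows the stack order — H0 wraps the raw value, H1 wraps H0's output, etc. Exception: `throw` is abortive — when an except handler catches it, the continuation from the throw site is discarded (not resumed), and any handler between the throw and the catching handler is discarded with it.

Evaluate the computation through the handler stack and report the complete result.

Answer: (29, ())

Evaluation trace:
throw(2) @ H2 caught ⇒ 29
H3 returns (29, ())
= (29, ())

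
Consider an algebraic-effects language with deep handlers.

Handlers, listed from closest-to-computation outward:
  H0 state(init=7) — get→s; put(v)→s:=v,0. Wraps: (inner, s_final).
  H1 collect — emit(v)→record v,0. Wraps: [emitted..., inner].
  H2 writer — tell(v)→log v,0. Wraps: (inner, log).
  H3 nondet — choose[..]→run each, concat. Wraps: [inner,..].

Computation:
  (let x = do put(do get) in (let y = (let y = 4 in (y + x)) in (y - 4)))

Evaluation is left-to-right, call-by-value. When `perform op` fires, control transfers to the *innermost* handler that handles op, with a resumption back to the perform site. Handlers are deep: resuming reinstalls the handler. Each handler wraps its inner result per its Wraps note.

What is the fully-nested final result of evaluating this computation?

Answer: [([(0, 7)], ())]

Working:
get @ H0 ⇒ 7
put(7) @ H0 ⇒ s:=7
H0 returns (0, 7)
H1 returns [(0, 7)]
H2 returns ([(0, 7)], ())
H3 returns [([(0, 7)], ())]
= [([(0, 7)], ())]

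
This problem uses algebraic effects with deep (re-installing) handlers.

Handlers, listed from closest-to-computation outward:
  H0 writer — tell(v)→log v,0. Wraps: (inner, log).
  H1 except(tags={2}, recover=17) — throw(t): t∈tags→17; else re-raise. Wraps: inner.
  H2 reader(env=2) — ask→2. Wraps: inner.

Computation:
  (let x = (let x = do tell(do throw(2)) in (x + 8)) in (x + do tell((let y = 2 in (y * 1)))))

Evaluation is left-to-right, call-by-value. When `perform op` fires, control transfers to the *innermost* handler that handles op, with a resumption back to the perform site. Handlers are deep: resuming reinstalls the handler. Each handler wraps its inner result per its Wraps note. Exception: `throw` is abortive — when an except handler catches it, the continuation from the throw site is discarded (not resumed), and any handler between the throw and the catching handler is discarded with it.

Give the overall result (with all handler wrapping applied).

Answer: 17

Evaluation trace:
throw(2) @ H1 caught ⇒ 17
H2 returns 17
= 17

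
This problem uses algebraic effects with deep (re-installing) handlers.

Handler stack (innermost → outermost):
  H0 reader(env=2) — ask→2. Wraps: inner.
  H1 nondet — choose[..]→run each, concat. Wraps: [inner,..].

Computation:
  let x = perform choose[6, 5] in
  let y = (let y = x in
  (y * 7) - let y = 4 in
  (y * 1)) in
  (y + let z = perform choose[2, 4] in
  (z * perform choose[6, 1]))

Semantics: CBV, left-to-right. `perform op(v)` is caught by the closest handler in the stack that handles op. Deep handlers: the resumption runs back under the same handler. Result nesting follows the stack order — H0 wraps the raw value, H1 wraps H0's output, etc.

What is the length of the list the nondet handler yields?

Step-by-step:
choose[6, 5] @ H1
  branch[0] choose=6:
    choose[2, 4] @ H1
      branch[0] choose=2:
        choose[6, 1] @ H1
          branch[0] choose=6:
            H0 returns 50
            H1 returns [50]
          branch[1] choose=1:
            H0 returns 40
            H1 returns [40]
      branch[1] choose=4:
        choose[6, 1] @ H1
          branch[0] choose=6:
            H0 returns 62
            H1 returns [62]
          branch[1] choose=1:
            H0 returns 42
            H1 returns [42]
  branch[1] choose=5:
    choose[2, 4] @ H1
      branch[0] choose=2:
        choose[6, 1] @ H1
          branch[0] choose=6:
            H0 returns 43
            H1 returns [43]
          branch[1] choose=1:
            H0 returns 33
            H1 returns [33]
      branch[1] choose=4:
        choose[6, 1] @ H1
          branch[0] choose=6:
            H0 returns 55
            H1 returns [55]
          branch[1] choose=1:
            H0 returns 35
            H1 returns [35]
= [50, 40, 62, 42, 43, 33, 55, 35]

Answer: 8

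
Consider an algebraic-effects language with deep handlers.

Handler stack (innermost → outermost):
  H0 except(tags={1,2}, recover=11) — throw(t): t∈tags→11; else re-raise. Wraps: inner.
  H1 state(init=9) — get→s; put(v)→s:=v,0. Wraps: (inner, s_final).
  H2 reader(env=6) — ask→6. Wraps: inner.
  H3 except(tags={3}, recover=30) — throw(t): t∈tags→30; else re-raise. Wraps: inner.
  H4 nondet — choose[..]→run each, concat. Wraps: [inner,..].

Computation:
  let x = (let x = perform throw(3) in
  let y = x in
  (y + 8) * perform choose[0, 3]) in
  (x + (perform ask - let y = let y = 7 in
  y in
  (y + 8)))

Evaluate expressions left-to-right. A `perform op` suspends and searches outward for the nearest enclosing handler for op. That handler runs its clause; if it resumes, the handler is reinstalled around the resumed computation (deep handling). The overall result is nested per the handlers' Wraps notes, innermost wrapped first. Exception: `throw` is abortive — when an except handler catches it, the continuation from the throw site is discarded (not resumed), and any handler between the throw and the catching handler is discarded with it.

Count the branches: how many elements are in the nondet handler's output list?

Evaluation trace:
throw(3) @ H0 re-raised
throw(3) @ H3 caught ⇒ 30
H4 returns [30]
= [30]

Answer: 1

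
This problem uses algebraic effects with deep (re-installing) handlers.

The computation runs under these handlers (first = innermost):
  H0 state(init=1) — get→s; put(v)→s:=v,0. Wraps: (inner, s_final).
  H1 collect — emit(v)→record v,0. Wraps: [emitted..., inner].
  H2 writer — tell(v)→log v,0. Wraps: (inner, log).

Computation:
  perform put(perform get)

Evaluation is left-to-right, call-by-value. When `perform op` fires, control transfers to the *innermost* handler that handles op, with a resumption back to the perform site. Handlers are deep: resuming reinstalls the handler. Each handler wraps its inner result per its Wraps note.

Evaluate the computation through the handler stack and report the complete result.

Answer: ([(0, 1)], ())

Evaluation trace:
get @ H0 ⇒ 1
put(1) @ H0 ⇒ s:=1
H0 returns (0, 1)
H1 returns [(0, 1)]
H2 returns ([(0, 1)], ())
= ([(0, 1)], ())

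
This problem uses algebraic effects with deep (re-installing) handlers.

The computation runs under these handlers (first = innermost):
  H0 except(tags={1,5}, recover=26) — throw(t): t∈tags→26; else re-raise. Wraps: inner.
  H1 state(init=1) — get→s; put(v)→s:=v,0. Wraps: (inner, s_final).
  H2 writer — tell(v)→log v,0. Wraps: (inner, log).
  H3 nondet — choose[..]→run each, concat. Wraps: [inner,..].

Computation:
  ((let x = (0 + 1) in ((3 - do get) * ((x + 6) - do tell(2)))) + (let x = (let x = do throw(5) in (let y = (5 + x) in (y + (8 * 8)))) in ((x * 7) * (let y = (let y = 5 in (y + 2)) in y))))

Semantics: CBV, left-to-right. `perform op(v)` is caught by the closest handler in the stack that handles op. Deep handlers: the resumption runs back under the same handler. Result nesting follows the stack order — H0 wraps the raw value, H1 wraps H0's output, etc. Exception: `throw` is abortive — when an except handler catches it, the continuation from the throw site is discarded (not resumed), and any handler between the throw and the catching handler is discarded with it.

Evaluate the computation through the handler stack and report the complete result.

Answer: [((26, 1), (2))]

Step-by-step:
get @ H1 ⇒ 1
tell(2) @ H2 ⇒ log+=2
throw(5) @ H0 caught ⇒ 26
H1 returns (26, 1)
H2 returns ((26, 1), (2))
H3 returns [((26, 1), (2))]
= [((26, 1), (2))]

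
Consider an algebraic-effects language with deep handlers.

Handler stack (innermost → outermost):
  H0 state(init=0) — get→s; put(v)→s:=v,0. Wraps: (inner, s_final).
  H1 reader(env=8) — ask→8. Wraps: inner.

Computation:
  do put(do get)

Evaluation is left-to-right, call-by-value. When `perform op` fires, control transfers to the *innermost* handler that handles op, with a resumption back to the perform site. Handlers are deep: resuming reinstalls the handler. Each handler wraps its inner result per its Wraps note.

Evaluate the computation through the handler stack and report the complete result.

Step-by-step:
get @ H0 ⇒ 0
put(0) @ H0 ⇒ s:=0
H0 returns (0, 0)
H1 returns (0, 0)
= (0, 0)

Answer: (0, 0)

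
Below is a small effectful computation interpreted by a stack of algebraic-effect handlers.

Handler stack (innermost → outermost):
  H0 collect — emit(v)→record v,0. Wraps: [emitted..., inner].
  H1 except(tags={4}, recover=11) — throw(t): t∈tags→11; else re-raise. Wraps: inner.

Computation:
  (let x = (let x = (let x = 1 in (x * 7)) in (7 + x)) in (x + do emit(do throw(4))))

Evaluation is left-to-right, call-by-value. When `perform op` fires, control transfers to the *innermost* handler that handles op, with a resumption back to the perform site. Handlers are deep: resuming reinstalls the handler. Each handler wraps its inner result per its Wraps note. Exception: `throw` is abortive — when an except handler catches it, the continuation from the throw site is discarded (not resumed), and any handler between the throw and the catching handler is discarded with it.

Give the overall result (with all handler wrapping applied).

Answer: 11

Step-by-step:
throw(4) @ H1 caught ⇒ 11
= 11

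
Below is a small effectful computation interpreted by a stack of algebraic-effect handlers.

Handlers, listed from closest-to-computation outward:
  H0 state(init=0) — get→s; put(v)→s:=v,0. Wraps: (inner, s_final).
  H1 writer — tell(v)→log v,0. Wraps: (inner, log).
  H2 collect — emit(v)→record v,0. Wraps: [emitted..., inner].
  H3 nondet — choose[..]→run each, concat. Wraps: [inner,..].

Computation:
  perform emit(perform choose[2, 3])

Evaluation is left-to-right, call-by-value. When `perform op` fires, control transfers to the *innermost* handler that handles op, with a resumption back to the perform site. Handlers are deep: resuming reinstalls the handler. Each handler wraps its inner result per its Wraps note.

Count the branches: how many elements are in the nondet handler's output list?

Evaluation trace:
choose[2, 3] @ H3
  branch[0] choose=2:
    emit(2) @ H2 ⇒ out+=2
    H0 returns (0, 0)
    H1 returns ((0, 0), ())
    H2 returns [2, ((0, 0), ())]
    H3 returns [[2, ((0, 0), ())]]
  branch[1] choose=3:
    emit(3) @ H2 ⇒ out+=3
    H0 returns (0, 0)
    H1 returns ((0, 0), ())
    H2 returns [3, ((0, 0), ())]
    H3 returns [[3, ((0, 0), ())]]
= [[2, ((0, 0), ())], [3, ((0, 0), ())]]

Answer: 2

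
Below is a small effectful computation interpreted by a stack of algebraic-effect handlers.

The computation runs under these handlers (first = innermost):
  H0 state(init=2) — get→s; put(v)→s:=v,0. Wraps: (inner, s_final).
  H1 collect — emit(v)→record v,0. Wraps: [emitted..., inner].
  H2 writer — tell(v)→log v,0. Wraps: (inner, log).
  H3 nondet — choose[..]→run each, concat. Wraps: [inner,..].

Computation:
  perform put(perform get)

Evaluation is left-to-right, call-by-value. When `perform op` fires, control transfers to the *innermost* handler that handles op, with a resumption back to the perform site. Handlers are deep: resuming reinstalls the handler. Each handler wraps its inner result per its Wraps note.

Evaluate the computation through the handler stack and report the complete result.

Answer: [([(0, 2)], ())]

Working:
get @ H0 ⇒ 2
put(2) @ H0 ⇒ s:=2
H0 returns (0, 2)
H1 returns [(0, 2)]
H2 returns ([(0, 2)], ())
H3 returns [([(0, 2)], ())]
= [([(0, 2)], ())]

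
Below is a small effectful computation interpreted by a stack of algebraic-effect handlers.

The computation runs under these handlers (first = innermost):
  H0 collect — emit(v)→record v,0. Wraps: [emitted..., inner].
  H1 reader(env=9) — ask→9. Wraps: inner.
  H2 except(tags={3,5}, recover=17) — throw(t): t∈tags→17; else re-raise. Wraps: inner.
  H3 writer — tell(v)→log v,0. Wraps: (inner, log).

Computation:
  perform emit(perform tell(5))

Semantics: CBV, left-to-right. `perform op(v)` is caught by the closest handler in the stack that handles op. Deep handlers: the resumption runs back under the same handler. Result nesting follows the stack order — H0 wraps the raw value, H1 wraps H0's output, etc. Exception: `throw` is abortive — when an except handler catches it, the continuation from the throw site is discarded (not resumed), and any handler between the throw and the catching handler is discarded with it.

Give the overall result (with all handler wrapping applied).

Answer: ([0, 0], (5))

Step-by-step:
tell(5) @ H3 ⇒ log+=5
emit(0) @ H0 ⇒ out+=0
H0 returns [0, 0]
H1 returns [0, 0]
H2 returns [0, 0]
H3 returns ([0, 0], (5))
= ([0, 0], (5))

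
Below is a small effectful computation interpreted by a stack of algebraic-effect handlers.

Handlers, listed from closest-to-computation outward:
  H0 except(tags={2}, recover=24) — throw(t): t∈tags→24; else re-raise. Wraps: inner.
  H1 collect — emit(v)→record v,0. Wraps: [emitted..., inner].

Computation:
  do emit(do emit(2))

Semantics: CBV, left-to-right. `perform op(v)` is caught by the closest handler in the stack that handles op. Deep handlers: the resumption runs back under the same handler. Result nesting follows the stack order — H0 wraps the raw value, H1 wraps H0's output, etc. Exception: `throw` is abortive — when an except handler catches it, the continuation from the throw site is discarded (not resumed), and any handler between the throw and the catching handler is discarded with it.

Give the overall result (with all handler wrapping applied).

Answer: [2, 0, 0]

Step-by-step:
emit(2) @ H1 ⇒ out+=2
emit(0) @ H1 ⇒ out+=0
H0 returns 0
H1 returns [2, 0, 0]
= [2, 0, 0]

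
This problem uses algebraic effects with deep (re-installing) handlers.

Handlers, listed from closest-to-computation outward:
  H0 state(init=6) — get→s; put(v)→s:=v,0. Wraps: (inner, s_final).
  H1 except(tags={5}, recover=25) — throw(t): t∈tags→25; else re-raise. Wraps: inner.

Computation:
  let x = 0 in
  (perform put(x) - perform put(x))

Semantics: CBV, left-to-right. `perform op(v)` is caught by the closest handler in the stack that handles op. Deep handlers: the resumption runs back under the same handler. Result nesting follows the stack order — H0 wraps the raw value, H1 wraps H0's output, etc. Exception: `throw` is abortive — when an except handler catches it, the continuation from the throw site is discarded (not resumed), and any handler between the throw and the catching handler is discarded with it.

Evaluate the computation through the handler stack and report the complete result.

Answer: (0, 0)

Evaluation trace:
put(0) @ H0 ⇒ s:=0
put(0) @ H0 ⇒ s:=0
H0 returns (0, 0)
H1 returns (0, 0)
= (0, 0)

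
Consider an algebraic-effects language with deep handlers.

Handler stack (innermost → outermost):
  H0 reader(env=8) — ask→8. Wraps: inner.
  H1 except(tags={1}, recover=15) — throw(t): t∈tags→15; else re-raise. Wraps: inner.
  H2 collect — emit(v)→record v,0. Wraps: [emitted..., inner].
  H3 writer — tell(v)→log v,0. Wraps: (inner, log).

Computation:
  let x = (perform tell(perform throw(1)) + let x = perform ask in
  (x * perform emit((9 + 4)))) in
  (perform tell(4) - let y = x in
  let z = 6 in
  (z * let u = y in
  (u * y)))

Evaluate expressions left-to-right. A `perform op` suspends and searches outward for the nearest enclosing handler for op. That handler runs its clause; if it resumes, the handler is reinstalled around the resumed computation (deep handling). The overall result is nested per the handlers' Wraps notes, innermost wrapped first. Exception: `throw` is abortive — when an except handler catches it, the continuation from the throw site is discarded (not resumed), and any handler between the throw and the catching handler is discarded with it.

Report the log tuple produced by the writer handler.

Answer: ()

Step-by-step:
throw(1) @ H1 caught ⇒ 15
H2 returns [15]
H3 returns ([15], ())
= ([15], ())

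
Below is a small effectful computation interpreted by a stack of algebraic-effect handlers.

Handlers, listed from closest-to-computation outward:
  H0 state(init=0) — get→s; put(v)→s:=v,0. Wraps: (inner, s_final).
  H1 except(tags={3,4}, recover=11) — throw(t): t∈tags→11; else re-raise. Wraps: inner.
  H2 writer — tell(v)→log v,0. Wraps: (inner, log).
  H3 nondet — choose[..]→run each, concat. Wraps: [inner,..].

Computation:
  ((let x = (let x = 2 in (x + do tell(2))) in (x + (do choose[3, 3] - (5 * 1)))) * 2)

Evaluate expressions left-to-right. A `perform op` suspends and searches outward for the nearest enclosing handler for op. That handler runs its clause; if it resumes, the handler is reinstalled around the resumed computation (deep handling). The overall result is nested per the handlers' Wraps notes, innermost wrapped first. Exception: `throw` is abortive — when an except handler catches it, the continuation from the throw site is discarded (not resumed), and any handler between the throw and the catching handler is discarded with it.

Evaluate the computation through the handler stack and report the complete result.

Answer: [((0, 0), (2)), ((0, 0), (2))]

Evaluation trace:
tell(2) @ H2 ⇒ log+=2
choose[3, 3] @ H3
  branch[0] choose=3:
    H0 returns (0, 0)
    H1 returns (0, 0)
    H2 returns ((0, 0), (2))
    H3 returns [((0, 0), (2))]
  branch[1] choose=3:
    H0 returns (0, 0)
    H1 returns (0, 0)
    H2 returns ((0, 0), (2))
    H3 returns [((0, 0), (2))]
= [((0, 0), (2)), ((0, 0), (2))]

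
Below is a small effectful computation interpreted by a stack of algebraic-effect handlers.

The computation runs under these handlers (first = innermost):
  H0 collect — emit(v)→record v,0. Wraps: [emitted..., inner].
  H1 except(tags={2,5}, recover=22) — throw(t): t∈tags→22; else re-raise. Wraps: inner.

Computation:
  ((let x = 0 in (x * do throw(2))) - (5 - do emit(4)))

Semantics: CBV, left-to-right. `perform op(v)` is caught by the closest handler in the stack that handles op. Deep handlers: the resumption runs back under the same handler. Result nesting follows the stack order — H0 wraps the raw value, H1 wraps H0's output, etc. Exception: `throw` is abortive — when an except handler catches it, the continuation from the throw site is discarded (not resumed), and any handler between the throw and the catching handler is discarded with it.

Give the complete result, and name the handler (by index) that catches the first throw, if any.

Step-by-step:
throw(2) @ H1 caught ⇒ 22
= 22

Answer: 22 ; first throw caught by: H1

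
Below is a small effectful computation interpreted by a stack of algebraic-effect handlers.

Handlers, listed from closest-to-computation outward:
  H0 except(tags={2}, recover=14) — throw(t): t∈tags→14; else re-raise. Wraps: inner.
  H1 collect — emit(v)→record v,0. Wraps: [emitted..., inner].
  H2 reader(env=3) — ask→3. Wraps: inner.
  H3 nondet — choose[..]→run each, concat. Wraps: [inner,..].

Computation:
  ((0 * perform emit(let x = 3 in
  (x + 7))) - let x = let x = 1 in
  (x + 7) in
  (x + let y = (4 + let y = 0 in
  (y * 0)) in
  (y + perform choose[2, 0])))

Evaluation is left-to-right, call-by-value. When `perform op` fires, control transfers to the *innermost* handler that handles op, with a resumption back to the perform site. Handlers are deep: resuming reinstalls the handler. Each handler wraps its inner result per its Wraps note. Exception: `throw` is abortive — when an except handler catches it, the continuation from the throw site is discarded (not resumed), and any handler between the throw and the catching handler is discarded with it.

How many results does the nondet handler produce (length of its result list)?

Answer: 2

Working:
emit(10) @ H1 ⇒ out+=10
choose[2, 0] @ H3
  branch[0] choose=2:
    H0 returns -14
    H1 returns [10, -14]
    H2 returns [10, -14]
    H3 returns [[10, -14]]
  branch[1] choose=0:
    H0 returns -12
    H1 returns [10, -12]
    H2 returns [10, -12]
    H3 returns [[10, -12]]
= [[10, -14], [10, -12]]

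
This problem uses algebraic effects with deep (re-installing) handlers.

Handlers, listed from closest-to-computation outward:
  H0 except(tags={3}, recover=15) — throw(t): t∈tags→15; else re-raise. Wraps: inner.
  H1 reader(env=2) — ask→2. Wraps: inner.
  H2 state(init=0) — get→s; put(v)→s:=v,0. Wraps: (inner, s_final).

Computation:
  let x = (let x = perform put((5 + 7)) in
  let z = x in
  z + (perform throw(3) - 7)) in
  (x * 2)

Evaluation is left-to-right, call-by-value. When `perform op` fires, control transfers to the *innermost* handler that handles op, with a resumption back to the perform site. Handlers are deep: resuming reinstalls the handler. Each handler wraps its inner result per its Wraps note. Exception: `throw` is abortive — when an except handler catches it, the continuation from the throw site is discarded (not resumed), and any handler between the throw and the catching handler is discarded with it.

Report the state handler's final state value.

Answer: 12

Step-by-step:
put(12) @ H2 ⇒ s:=12
throw(3) @ H0 caught ⇒ 15
H1 returns 15
H2 returns (15, 12)
= (15, 12)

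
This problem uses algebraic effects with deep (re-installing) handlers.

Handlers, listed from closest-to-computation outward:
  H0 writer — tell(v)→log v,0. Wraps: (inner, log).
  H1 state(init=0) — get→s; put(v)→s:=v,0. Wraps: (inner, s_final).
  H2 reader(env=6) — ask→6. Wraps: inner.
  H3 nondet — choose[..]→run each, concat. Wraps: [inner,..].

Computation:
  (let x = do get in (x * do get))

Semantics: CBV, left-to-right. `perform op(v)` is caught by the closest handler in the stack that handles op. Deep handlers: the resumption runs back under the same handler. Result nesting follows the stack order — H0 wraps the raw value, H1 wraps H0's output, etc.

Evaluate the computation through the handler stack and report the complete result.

Answer: [((0, ()), 0)]

Working:
get @ H1 ⇒ 0
get @ H1 ⇒ 0
H0 returns (0, ())
H1 returns ((0, ()), 0)
H2 returns ((0, ()), 0)
H3 returns [((0, ()), 0)]
= [((0, ()), 0)]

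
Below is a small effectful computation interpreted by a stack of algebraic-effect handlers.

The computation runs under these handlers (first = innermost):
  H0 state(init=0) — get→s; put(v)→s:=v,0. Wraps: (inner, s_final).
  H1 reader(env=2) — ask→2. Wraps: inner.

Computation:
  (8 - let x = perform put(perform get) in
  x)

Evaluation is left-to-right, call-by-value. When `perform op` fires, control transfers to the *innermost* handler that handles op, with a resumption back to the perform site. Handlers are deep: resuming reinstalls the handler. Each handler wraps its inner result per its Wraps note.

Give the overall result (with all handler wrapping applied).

Evaluation trace:
get @ H0 ⇒ 0
put(0) @ H0 ⇒ s:=0
H0 returns (8, 0)
H1 returns (8, 0)
= (8, 0)

Answer: (8, 0)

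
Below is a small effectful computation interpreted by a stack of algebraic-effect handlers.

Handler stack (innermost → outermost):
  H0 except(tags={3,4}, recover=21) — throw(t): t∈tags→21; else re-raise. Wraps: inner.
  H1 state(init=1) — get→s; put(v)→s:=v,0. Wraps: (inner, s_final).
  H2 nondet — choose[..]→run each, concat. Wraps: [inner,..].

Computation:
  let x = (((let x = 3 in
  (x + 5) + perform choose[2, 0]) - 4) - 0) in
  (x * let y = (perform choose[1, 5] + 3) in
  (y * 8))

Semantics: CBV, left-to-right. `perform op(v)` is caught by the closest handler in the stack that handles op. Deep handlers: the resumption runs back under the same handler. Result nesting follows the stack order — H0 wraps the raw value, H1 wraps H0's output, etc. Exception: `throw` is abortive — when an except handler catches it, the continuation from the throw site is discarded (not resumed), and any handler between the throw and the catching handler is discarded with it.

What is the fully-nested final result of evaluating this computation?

Evaluation trace:
choose[2, 0] @ H2
  branch[0] choose=2:
    choose[1, 5] @ H2
      branch[0] choose=1:
        H0 returns 192
        H1 returns (192, 1)
        H2 returns [(192, 1)]
      branch[1] choose=5:
        H0 returns 384
        H1 returns (384, 1)
        H2 returns [(384, 1)]
  branch[1] choose=0:
    choose[1, 5] @ H2
      branch[0] choose=1:
        H0 returns 128
        H1 returns (128, 1)
        H2 returns [(128, 1)]
      branch[1] choose=5:
        H0 returns 256
        H1 returns (256, 1)
        H2 returns [(256, 1)]
= [(192, 1), (384, 1), (128, 1), (256, 1)]

Answer: [(192, 1), (384, 1), (128, 1), (256, 1)]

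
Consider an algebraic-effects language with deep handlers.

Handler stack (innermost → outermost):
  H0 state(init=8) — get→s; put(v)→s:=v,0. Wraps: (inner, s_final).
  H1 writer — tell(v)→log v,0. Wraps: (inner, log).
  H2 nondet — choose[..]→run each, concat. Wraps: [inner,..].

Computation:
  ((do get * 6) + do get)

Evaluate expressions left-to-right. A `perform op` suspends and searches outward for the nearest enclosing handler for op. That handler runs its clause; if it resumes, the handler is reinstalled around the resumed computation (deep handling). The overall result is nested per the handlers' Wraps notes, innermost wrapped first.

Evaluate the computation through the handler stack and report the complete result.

Evaluation trace:
get @ H0 ⇒ 8
get @ H0 ⇒ 8
H0 returns (56, 8)
H1 returns ((56, 8), ())
H2 returns [((56, 8), ())]
= [((56, 8), ())]

Answer: [((56, 8), ())]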